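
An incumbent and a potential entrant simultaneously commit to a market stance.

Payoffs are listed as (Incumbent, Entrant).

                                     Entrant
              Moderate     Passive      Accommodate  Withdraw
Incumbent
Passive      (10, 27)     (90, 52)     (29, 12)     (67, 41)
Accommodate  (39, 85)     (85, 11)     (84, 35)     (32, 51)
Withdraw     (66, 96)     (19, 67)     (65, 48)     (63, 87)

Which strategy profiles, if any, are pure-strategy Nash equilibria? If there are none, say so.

The pure Nash equilibria are (Passive, Passive) and (Withdraw, Moderate).

Incumbent against Moderate: payoffs 10, 39, 66 → best response Withdraw.
Incumbent against Passive: payoffs 90, 85, 19 → best response Passive.
Incumbent against Accommodate: payoffs 29, 84, 65 → best response Accommodate.
Incumbent against Withdraw: payoffs 67, 32, 63 → best response Passive.
Entrant against Passive: payoffs 27, 52, 12, 41 → best response Passive.
Entrant against Accommodate: payoffs 85, 11, 35, 51 → best response Moderate.
Entrant against Withdraw: payoffs 96, 67, 48, 87 → best response Moderate.
Mutual best responses: (Passive, Passive); (Withdraw, Moderate).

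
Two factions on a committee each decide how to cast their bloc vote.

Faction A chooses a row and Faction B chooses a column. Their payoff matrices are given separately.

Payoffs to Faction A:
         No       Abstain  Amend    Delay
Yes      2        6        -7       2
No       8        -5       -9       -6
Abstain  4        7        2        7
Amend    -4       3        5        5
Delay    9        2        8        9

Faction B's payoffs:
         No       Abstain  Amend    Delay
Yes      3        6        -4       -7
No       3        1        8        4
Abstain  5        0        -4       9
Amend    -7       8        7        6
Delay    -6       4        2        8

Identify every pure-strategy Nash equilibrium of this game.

For each player, find the best response to each opponent profile; mutual best responses are the pure NE.
Faction A against No: payoffs 2, 8, 4, -4, 9 → best response Delay.
Faction A against Abstain: payoffs 6, -5, 7, 3, 2 → best response Abstain.
Faction A against Amend: payoffs -7, -9, 2, 5, 8 → best response Delay.
Faction A against Delay: payoffs 2, -6, 7, 5, 9 → best response Delay.
Faction B against Yes: payoffs 3, 6, -4, -7 → best response Abstain.
Faction B against No: payoffs 3, 1, 8, 4 → best response Amend.
Faction B against Abstain: payoffs 5, 0, -4, 9 → best response Delay.
Faction B against Amend: payoffs -7, 8, 7, 6 → best response Abstain.
Faction B against Delay: payoffs -6, 4, 2, 8 → best response Delay.
Mutual best responses: (Delay, Delay).

Pure NE: (Delay, Delay)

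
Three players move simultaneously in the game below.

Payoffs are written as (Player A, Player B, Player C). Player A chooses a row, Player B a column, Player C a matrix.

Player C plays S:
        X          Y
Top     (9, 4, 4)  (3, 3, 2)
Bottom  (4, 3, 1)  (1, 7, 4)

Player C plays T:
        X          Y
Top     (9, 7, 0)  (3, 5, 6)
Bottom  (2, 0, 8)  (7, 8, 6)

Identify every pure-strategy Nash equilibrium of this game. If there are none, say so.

For each player, find the best response to each opponent profile; mutual best responses are the pure NE.
Player A against (X, S): payoffs 9, 4 → best response Top.
Player A against (X, T): payoffs 9, 2 → best response Top.
Player A against (Y, S): payoffs 3, 1 → best response Top.
Player A against (Y, T): payoffs 3, 7 → best response Bottom.
Player B against (Top, S): payoffs 4, 3 → best response X.
Player B against (Top, T): payoffs 7, 5 → best response X.
Player B against (Bottom, S): payoffs 3, 7 → best response Y.
Player B against (Bottom, T): payoffs 0, 8 → best response Y.
Player C against (Top, X): payoffs 4, 0 → best response S.
Player C against (Top, Y): payoffs 2, 6 → best response T.
Player C against (Bottom, X): payoffs 1, 8 → best response T.
Player C against (Bottom, Y): payoffs 4, 6 → best response T.
Mutual best responses: (Top, X, S); (Bottom, Y, T).

The pure Nash equilibria are (Top, X, S), (Bottom, Y, T).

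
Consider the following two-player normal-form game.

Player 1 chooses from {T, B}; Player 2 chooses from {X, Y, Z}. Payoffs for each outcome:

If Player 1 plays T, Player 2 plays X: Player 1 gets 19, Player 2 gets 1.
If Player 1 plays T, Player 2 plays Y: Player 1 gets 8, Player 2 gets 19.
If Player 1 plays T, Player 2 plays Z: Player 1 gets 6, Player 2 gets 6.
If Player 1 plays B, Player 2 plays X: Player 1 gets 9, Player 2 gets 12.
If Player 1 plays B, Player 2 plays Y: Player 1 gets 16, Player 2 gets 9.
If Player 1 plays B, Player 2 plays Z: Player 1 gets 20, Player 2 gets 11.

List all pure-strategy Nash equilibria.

Player 1 against X: payoffs 19, 9 → best response T.
Player 1 against Y: payoffs 8, 16 → best response B.
Player 1 against Z: payoffs 6, 20 → best response B.
Player 2 against T: payoffs 1, 19, 6 → best response Y.
Player 2 against B: payoffs 12, 9, 11 → best response X.
No profile is a mutual best response for all players.

This game has no pure Nash equilibrium.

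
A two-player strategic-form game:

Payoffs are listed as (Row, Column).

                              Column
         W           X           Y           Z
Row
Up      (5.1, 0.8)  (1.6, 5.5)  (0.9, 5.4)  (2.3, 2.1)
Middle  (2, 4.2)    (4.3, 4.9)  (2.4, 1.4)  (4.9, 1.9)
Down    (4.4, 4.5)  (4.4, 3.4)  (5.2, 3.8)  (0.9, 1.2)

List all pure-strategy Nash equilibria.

Check each profile: it is a Nash equilibrium iff no player can strictly gain by switching unilaterally.
(Up, W): Column can switch to X (0.8 → 5.5). Not NE.
(Up, X): Row can switch to Middle (1.6 → 4.3). Not NE.
(Up, Y): Row can switch to Middle (0.9 → 2.4). Not NE.
(Up, Z): Row can switch to Middle (2.3 → 4.9). Not NE.
(Middle, W): Row can switch to Up (2 → 5.1). Not NE.
(Middle, X): Row can switch to Down (4.3 → 4.4). Not NE.
(The remaining 6 profiles each have a profitable deviation by the same check.)

There is no pure-strategy Nash equilibrium.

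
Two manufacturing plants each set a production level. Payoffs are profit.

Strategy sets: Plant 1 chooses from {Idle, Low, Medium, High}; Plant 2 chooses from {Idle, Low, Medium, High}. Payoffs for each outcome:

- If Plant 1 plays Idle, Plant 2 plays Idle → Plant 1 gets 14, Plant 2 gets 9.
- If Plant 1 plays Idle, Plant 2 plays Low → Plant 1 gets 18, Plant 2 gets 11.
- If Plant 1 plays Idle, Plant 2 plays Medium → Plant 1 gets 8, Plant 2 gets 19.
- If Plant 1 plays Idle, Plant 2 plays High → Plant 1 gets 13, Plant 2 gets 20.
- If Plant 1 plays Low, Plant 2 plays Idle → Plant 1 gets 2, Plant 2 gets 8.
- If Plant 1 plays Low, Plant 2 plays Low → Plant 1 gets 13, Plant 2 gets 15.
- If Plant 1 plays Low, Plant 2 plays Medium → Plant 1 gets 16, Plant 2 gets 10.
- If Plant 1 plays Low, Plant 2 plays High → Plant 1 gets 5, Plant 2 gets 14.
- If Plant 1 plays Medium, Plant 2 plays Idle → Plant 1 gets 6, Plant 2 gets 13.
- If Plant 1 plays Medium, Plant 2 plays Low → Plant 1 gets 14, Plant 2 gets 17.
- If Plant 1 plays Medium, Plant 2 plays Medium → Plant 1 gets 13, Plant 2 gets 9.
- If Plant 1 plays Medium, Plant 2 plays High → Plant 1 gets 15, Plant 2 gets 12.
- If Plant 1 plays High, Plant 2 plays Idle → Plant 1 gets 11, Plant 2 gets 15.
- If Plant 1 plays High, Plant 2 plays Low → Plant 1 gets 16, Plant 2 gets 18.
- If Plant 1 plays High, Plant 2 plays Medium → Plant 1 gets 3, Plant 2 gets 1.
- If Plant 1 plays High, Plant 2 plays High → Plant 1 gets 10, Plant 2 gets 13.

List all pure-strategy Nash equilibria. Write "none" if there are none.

Plant 1 against Idle: payoffs 14, 2, 6, 11 → best response Idle.
Plant 1 against Low: payoffs 18, 13, 14, 16 → best response Idle.
Plant 1 against Medium: payoffs 8, 16, 13, 3 → best response Low.
Plant 1 against High: payoffs 13, 5, 15, 10 → best response Medium.
Plant 2 against Idle: payoffs 9, 11, 19, 20 → best response High.
Plant 2 against Low: payoffs 8, 15, 10, 14 → best response Low.
Plant 2 against Medium: payoffs 13, 17, 9, 12 → best response Low.
Plant 2 against High: payoffs 15, 18, 1, 13 → best response Low.
No profile is a mutual best response for all players.

This game has no pure Nash equilibrium.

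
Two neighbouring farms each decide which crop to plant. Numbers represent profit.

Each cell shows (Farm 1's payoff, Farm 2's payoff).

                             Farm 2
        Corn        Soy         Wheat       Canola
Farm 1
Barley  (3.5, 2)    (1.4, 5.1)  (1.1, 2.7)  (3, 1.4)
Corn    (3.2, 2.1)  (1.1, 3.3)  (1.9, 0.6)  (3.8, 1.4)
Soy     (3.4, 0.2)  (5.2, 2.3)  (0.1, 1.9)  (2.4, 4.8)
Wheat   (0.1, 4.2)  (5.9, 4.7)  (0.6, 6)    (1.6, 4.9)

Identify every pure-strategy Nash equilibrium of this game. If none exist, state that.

(Barley, Corn): Farm 2 can switch to Soy (2 → 5.1). Not NE.
(Barley, Soy): Farm 1 can switch to Soy (1.4 → 5.2). Not NE.
(Barley, Wheat): Farm 1 can switch to Corn (1.1 → 1.9). Not NE.
(Barley, Canola): Farm 1 can switch to Corn (3 → 3.8). Not NE.
(Corn, Corn): Farm 1 can switch to Barley (3.2 → 3.5). Not NE.
(Corn, Soy): Farm 1 can switch to Barley (1.1 → 1.4). Not NE.
(Corn, Wheat): Farm 2 can switch to Corn (0.6 → 2.1). Not NE.
(Corn, Canola): Farm 2 can switch to Corn (1.4 → 2.1). Not NE.
(Soy, Corn): Farm 1 can switch to Barley (3.4 → 3.5). Not NE.
(Soy, Soy): Farm 1 can switch to Wheat (5.2 → 5.9). Not NE.
(The remaining 6 profiles each have a profitable deviation by the same check.)

This game has no pure Nash equilibrium.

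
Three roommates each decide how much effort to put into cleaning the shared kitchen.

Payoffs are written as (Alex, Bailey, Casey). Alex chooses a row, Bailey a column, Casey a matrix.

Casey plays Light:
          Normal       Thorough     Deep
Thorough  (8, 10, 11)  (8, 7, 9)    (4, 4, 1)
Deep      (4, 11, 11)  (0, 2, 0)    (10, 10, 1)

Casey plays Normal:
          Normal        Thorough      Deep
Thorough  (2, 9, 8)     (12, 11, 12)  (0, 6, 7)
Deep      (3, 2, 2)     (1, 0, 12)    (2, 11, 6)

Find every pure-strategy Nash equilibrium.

(Thorough, Normal, Light), (Thorough, Thorough, Normal), (Deep, Deep, Normal)

(Thorough, Normal, Light): Alex gets 8, best alternative 4; Bailey gets 10, best alternative 7; Casey gets 11, best alternative 8. No profitable deviation — NE.
(Thorough, Normal, Normal): Alex can switch to Deep (2 → 3). Not NE.
(Thorough, Thorough, Light): Bailey can switch to Normal (7 → 10). Not NE.
(Thorough, Thorough, Normal): Alex gets 12, best alternative 1; Bailey gets 11, best alternative 9; Casey gets 12, best alternative 9. No profitable deviation — NE.
(Thorough, Deep, Light): Alex can switch to Deep (4 → 10). Not NE.
(Thorough, Deep, Normal): Alex can switch to Deep (0 → 2). Not NE.
(Deep, Normal, Light): Alex can switch to Thorough (4 → 8). Not NE.
(Deep, Normal, Normal): Bailey can switch to Deep (2 → 11). Not NE.
(Deep, Thorough, Light): Alex can switch to Thorough (0 → 8). Not NE.
(Deep, Thorough, Normal): Alex can switch to Thorough (1 → 12). Not NE.
(Deep, Deep, Normal): Alex gets 2, best alternative 0; Bailey gets 11, best alternative 2; Casey gets 6, best alternative 1. No profitable deviation — NE.
(The remaining 1 profile has a profitable deviation by the same check.)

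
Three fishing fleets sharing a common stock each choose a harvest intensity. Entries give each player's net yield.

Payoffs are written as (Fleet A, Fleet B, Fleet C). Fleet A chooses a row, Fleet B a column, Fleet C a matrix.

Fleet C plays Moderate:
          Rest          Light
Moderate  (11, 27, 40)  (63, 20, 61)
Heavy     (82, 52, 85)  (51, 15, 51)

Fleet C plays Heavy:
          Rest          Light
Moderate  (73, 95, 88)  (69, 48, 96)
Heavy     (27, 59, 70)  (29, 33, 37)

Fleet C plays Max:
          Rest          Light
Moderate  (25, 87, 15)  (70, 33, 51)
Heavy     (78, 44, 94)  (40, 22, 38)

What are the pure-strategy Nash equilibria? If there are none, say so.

Fleet A against (Rest, Moderate): payoffs 11, 82 → best response Heavy.
Fleet A against (Rest, Heavy): payoffs 73, 27 → best response Moderate.
Fleet A against (Rest, Max): payoffs 25, 78 → best response Heavy.
Fleet A against (Light, Moderate): payoffs 63, 51 → best response Moderate.
Fleet A against (Light, Heavy): payoffs 69, 29 → best response Moderate.
Fleet A against (Light, Max): payoffs 70, 40 → best response Moderate.
Fleet B against (Moderate, Moderate): payoffs 27, 20 → best response Rest.
Fleet B against (Moderate, Heavy): payoffs 95, 48 → best response Rest.
Fleet B against (Moderate, Max): payoffs 87, 33 → best response Rest.
Fleet B against (Heavy, Moderate): payoffs 52, 15 → best response Rest.
Fleet B against (Heavy, Heavy): payoffs 59, 33 → best response Rest.
Fleet B against (Heavy, Max): payoffs 44, 22 → best response Rest.
Fleet C against (Moderate, Rest): payoffs 40, 88, 15 → best response Heavy.
Fleet C against (Moderate, Light): payoffs 61, 96, 51 → best response Heavy.
Fleet C against (Heavy, Rest): payoffs 85, 70, 94 → best response Max.
Fleet C against (Heavy, Light): payoffs 51, 37, 38 → best response Moderate.
Mutual best responses: (Moderate, Rest, Heavy); (Heavy, Rest, Max).

The pure Nash equilibria are (Moderate, Rest, Heavy) and (Heavy, Rest, Max).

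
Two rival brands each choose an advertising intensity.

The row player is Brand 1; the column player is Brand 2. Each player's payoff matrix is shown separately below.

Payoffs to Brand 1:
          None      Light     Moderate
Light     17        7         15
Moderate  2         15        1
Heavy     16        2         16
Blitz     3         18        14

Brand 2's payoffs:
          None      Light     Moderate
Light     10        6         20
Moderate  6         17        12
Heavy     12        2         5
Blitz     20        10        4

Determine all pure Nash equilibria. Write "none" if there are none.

none

(Light, None): Brand 2 can switch to Moderate (10 → 20). Not NE.
(Light, Light): Brand 1 can switch to Moderate (7 → 15). Not NE.
(Light, Moderate): Brand 1 can switch to Heavy (15 → 16). Not NE.
(Moderate, None): Brand 1 can switch to Light (2 → 17). Not NE.
(Moderate, Light): Brand 1 can switch to Blitz (15 → 18). Not NE.
(Moderate, Moderate): Brand 1 can switch to Light (1 → 15). Not NE.
(Heavy, None): Brand 1 can switch to Light (16 → 17). Not NE.
(Heavy, Light): Brand 1 can switch to Light (2 → 7). Not NE.
(Heavy, Moderate): Brand 2 can switch to None (5 → 12). Not NE.
(Blitz, None): Brand 1 can switch to Light (3 → 17). Not NE.
(The remaining 2 profiles each have a profitable deviation by the same check.)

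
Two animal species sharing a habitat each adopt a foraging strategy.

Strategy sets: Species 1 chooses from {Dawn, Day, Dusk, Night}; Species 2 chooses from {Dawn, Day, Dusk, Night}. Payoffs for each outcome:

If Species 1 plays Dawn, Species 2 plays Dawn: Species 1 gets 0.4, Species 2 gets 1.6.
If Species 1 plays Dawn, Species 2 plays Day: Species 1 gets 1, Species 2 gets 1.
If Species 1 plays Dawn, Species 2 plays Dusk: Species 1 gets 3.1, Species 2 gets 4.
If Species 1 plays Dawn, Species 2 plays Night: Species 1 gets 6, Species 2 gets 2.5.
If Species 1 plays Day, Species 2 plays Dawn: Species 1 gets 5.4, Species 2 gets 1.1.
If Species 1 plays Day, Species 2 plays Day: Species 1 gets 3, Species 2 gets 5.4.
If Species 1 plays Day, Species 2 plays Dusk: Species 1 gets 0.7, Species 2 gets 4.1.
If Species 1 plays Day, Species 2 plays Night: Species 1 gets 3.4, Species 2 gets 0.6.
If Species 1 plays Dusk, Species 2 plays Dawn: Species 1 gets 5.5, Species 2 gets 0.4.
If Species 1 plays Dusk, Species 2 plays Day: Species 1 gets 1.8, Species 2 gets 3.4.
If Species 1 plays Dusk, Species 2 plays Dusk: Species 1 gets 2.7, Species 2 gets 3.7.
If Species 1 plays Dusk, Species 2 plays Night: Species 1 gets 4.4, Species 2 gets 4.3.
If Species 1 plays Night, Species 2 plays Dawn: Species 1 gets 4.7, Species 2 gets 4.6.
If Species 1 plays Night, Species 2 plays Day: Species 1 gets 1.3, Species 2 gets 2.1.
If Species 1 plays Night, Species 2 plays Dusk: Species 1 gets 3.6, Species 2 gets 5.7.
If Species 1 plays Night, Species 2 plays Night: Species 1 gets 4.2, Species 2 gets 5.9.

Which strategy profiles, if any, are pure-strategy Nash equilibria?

Species 1 against Dawn: payoffs 0.4, 5.4, 5.5, 4.7 → best response Dusk.
Species 1 against Day: payoffs 1, 3, 1.8, 1.3 → best response Day.
Species 1 against Dusk: payoffs 3.1, 0.7, 2.7, 3.6 → best response Night.
Species 1 against Night: payoffs 6, 3.4, 4.4, 4.2 → best response Dawn.
Species 2 against Dawn: payoffs 1.6, 1, 4, 2.5 → best response Dusk.
Species 2 against Day: payoffs 1.1, 5.4, 4.1, 0.6 → best response Day.
Species 2 against Dusk: payoffs 0.4, 3.4, 3.7, 4.3 → best response Night.
Species 2 against Night: payoffs 4.6, 2.1, 5.7, 5.9 → best response Night.
Mutual best responses: (Day, Day).

Pure NE: (Day, Day)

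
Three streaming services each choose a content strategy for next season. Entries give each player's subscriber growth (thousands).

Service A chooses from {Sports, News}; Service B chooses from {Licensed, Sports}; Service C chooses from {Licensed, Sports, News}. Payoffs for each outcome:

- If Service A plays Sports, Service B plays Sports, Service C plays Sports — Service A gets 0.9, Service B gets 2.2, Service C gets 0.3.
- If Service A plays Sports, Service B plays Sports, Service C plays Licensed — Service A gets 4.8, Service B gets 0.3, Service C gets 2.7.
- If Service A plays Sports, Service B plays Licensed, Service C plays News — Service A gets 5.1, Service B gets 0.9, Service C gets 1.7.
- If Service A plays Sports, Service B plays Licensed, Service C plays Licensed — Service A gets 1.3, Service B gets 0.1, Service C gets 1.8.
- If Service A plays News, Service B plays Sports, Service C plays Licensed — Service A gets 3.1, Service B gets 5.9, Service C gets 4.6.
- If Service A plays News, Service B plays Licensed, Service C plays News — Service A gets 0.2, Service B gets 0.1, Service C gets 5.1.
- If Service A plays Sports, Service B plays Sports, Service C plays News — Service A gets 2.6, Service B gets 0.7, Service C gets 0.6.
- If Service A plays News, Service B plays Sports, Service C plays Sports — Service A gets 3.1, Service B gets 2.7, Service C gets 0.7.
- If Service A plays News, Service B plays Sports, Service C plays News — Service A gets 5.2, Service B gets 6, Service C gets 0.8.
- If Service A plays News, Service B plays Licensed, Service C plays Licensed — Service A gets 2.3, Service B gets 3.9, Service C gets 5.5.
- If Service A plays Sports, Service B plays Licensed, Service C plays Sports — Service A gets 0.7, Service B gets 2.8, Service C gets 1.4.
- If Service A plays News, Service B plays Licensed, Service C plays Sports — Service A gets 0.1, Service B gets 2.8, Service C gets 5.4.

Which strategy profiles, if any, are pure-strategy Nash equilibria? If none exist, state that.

(Sports, Licensed, Licensed): Service A can switch to News (1.3 → 2.3). Not NE.
(Sports, Licensed, Sports): Service C can switch to Licensed (1.4 → 1.8). Not NE.
(Sports, Licensed, News): Service C can switch to Licensed (1.7 → 1.8). Not NE.
(Sports, Sports, Licensed): Service A gets 4.8, best alternative 3.1; Service B gets 0.3, best alternative 0.1; Service C gets 2.7, best alternative 0.6. No profitable deviation — NE.
(Sports, Sports, Sports): Service A can switch to News (0.9 → 3.1). Not NE.
(Sports, Sports, News): Service A can switch to News (2.6 → 5.2). Not NE.
(News, Licensed, Licensed): Service B can switch to Sports (3.9 → 5.9). Not NE.
(News, Licensed, Sports): Service A can switch to Sports (0.1 → 0.7). Not NE.
(News, Licensed, News): Service A can switch to Sports (0.2 → 5.1). Not NE.
(News, Sports, Licensed): Service A can switch to Sports (3.1 → 4.8). Not NE.
(News, Sports, Sports): Service B can switch to Licensed (2.7 → 2.8). Not NE.
(News, Sports, News): Service C can switch to Licensed (0.8 → 4.6). Not NE.

Pure NE: (Sports, Sports, Licensed)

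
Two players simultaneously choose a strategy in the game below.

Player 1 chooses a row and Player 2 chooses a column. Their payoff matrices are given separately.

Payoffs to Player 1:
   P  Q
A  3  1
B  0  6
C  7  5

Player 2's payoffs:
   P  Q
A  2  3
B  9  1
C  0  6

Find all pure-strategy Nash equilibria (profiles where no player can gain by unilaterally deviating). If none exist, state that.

none

Player 1 against P: payoffs 3, 0, 7 → best response C.
Player 1 against Q: payoffs 1, 6, 5 → best response B.
Player 2 against A: payoffs 2, 3 → best response Q.
Player 2 against B: payoffs 9, 1 → best response P.
Player 2 against C: payoffs 0, 6 → best response Q.
No profile is a mutual best response for all players.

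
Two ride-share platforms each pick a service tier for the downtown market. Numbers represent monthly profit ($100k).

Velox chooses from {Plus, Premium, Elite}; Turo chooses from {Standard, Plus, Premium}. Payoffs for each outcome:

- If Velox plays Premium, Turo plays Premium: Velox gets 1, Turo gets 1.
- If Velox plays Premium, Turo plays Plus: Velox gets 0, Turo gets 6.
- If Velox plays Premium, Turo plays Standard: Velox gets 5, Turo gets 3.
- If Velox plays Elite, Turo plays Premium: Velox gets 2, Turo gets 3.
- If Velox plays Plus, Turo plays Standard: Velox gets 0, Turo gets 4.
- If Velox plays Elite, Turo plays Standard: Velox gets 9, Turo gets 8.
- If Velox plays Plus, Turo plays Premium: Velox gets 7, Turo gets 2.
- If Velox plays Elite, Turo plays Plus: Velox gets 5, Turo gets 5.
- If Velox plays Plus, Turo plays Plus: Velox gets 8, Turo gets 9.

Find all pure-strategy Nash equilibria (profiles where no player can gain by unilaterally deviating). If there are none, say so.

(Plus, Plus), (Elite, Standard)

Velox against Standard: payoffs 0, 5, 9 → best response Elite.
Velox against Plus: payoffs 8, 0, 5 → best response Plus.
Velox against Premium: payoffs 7, 1, 2 → best response Plus.
Turo against Plus: payoffs 4, 9, 2 → best response Plus.
Turo against Premium: payoffs 3, 6, 1 → best response Plus.
Turo against Elite: payoffs 8, 5, 3 → best response Standard.
Mutual best responses: (Plus, Plus); (Elite, Standard).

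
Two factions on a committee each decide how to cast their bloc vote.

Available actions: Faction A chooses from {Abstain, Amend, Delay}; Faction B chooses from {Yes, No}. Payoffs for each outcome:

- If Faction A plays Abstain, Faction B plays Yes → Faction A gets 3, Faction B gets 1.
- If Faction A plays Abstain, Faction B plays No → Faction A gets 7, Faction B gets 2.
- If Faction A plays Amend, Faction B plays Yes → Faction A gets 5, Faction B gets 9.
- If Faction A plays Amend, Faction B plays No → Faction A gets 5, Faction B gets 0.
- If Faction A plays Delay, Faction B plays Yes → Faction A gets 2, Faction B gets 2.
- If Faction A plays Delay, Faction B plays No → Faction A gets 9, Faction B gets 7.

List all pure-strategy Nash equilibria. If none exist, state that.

Faction A against Yes: payoffs 3, 5, 2 → best response Amend.
Faction A against No: payoffs 7, 5, 9 → best response Delay.
Faction B against Abstain: payoffs 1, 2 → best response No.
Faction B against Amend: payoffs 9, 0 → best response Yes.
Faction B against Delay: payoffs 2, 7 → best response No.
Mutual best responses: (Amend, Yes); (Delay, No).

(Amend, Yes) and (Delay, No)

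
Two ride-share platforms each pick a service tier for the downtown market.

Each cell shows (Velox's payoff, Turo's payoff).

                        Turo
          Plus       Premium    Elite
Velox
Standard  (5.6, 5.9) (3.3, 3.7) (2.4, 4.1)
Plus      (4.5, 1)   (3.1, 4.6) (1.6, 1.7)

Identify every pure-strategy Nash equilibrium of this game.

Mark each player's best response to every combination of opponents' strategies; a profile where every player is best-responding is a pure Nash equilibrium.
Velox against Plus: payoffs 5.6, 4.5 → best response Standard.
Velox against Premium: payoffs 3.3, 3.1 → best response Standard.
Velox against Elite: payoffs 2.4, 1.6 → best response Standard.
Turo against Standard: payoffs 5.9, 3.7, 4.1 → best response Plus.
Turo against Plus: payoffs 1, 4.6, 1.7 → best response Premium.
Mutual best responses: (Standard, Plus).

Pure NE: (Standard, Plus)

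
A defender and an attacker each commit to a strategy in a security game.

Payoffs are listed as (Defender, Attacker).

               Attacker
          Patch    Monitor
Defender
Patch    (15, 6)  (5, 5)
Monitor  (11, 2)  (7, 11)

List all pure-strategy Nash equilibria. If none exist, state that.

(Patch, Patch); (Monitor, Monitor)

(Patch, Patch): Defender gets 15, best alternative 11; Attacker gets 6, best alternative 5. No profitable deviation — NE.
(Patch, Monitor): Defender can switch to Monitor (5 → 7). Not NE.
(Monitor, Patch): Defender can switch to Patch (11 → 15). Not NE.
(Monitor, Monitor): Defender gets 7, best alternative 5; Attacker gets 11, best alternative 2. No profitable deviation — NE.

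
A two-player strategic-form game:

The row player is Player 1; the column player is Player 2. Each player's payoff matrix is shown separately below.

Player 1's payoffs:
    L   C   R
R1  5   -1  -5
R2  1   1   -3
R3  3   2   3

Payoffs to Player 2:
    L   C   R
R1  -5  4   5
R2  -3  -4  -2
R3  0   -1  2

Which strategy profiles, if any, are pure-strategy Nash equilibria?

(R1, L): Player 2 can switch to C (-5 → 4). Not NE.
(R1, C): Player 1 can switch to R2 (-1 → 1). Not NE.
(R1, R): Player 1 can switch to R2 (-5 → -3). Not NE.
(R2, L): Player 1 can switch to R1 (1 → 5). Not NE.
(R2, C): Player 1 can switch to R3 (1 → 2). Not NE.
(R2, R): Player 1 can switch to R3 (-3 → 3). Not NE.
(R3, L): Player 1 can switch to R1 (3 → 5). Not NE.
(R3, C): Player 2 can switch to L (-1 → 0). Not NE.
(R3, R): Player 1 gets 3, best alternative -3; Player 2 gets 2, best alternative 0. No profitable deviation — NE.

(R3, R)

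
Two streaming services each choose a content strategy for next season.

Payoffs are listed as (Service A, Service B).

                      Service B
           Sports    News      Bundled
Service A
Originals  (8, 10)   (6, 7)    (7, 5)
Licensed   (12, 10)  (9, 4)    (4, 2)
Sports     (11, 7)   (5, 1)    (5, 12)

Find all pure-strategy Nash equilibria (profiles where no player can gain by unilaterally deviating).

Check each profile: it is a Nash equilibrium iff no player can strictly gain by switching unilaterally.
(Originals, Sports): Service A can switch to Licensed (8 → 12). Not NE.
(Originals, News): Service A can switch to Licensed (6 → 9). Not NE.
(Originals, Bundled): Service B can switch to Sports (5 → 10). Not NE.
(Licensed, Sports): Service A gets 12, best alternative 11; Service B gets 10, best alternative 4. No profitable deviation — NE.
(Licensed, News): Service B can switch to Sports (4 → 10). Not NE.
(Licensed, Bundled): Service A can switch to Originals (4 → 7). Not NE.
(Sports, Sports): Service A can switch to Licensed (11 → 12). Not NE.
(The remaining 2 profiles each have a profitable deviation by the same check.)

Pure NE: (Licensed, Sports)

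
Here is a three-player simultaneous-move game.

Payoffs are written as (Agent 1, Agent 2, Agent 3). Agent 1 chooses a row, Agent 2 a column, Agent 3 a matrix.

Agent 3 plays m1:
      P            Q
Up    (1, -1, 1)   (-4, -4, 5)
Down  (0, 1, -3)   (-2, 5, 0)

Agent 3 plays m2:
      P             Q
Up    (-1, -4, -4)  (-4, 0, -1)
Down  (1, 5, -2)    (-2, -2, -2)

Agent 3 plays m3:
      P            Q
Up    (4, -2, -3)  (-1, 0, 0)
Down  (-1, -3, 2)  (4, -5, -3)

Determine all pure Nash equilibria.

Check each profile: it is a Nash equilibrium iff no player can strictly gain by switching unilaterally.
(Up, P, m1): Agent 1 gets 1, best alternative 0; Agent 2 gets -1, best alternative -4; Agent 3 gets 1, best alternative -3. No profitable deviation — NE.
(Up, P, m2): Agent 1 can switch to Down (-1 → 1). Not NE.
(Up, P, m3): Agent 2 can switch to Q (-2 → 0). Not NE.
(Up, Q, m1): Agent 1 can switch to Down (-4 → -2). Not NE.
(Up, Q, m2): Agent 1 can switch to Down (-4 → -2). Not NE.
(Up, Q, m3): Agent 1 can switch to Down (-1 → 4). Not NE.
(Down, P, m1): Agent 1 can switch to Up (0 → 1). Not NE.
(Down, P, m2): Agent 3 can switch to m3 (-2 → 2). Not NE.
(Down, P, m3): Agent 1 can switch to Up (-1 → 4). Not NE.
(Down, Q, m1): Agent 1 gets -2, best alternative -4; Agent 2 gets 5, best alternative 1; Agent 3 gets 0, best alternative -2. No profitable deviation — NE.
(Down, Q, m2): Agent 2 can switch to P (-2 → 5). Not NE.
(Down, Q, m3): Agent 2 can switch to P (-5 → -3). Not NE.

The pure Nash equilibria are (Up, P, m1); (Down, Q, m1).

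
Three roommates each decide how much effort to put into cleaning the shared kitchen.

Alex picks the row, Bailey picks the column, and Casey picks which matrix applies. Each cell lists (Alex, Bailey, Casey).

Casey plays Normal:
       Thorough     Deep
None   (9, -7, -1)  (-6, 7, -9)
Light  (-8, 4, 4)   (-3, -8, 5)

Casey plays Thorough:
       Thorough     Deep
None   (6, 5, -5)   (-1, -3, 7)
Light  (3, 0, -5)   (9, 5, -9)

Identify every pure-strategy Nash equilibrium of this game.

There is no pure-strategy Nash equilibrium.

Alex against (Thorough, Normal): payoffs 9, -8 → best response None.
Alex against (Thorough, Thorough): payoffs 6, 3 → best response None.
Alex against (Deep, Normal): payoffs -6, -3 → best response Light.
Alex against (Deep, Thorough): payoffs -1, 9 → best response Light.
Bailey against (None, Normal): payoffs -7, 7 → best response Deep.
Bailey against (None, Thorough): payoffs 5, -3 → best response Thorough.
Bailey against (Light, Normal): payoffs 4, -8 → best response Thorough.
Bailey against (Light, Thorough): payoffs 0, 5 → best response Deep.
Casey against (None, Thorough): payoffs -1, -5 → best response Normal.
Casey against (None, Deep): payoffs -9, 7 → best response Thorough.
Casey against (Light, Thorough): payoffs 4, -5 → best response Normal.
Casey against (Light, Deep): payoffs 5, -9 → best response Normal.
No profile is a mutual best response for all players.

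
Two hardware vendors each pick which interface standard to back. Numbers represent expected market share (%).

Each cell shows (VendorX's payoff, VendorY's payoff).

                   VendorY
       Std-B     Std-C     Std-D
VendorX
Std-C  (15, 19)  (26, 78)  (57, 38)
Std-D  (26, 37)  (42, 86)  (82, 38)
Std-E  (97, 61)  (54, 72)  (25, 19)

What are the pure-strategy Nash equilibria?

(Std-C, Std-B): VendorX can switch to Std-D (15 → 26). Not NE.
(Std-C, Std-C): VendorX can switch to Std-D (26 → 42). Not NE.
(Std-C, Std-D): VendorX can switch to Std-D (57 → 82). Not NE.
(Std-D, Std-B): VendorX can switch to Std-E (26 → 97). Not NE.
(Std-D, Std-C): VendorX can switch to Std-E (42 → 54). Not NE.
(Std-D, Std-D): VendorY can switch to Std-C (38 → 86). Not NE.
(Std-E, Std-B): VendorY can switch to Std-C (61 → 72). Not NE.
(Std-E, Std-C): VendorX gets 54, best alternative 42; VendorY gets 72, best alternative 61. No profitable deviation — NE.
(Std-E, Std-D): VendorX can switch to Std-C (25 → 57). Not NE.

The unique pure-strategy Nash equilibrium is (Std-E, Std-C).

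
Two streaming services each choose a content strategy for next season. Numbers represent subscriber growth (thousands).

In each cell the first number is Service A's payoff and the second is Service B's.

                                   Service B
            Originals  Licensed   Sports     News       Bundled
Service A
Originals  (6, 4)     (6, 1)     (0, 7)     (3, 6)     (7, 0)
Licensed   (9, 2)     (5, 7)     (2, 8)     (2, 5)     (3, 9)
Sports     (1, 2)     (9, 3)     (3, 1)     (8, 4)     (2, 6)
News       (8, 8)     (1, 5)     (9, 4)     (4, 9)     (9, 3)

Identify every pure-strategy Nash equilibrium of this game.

No pure-strategy Nash equilibrium.

For each player, find the best response to each opponent profile; mutual best responses are the pure NE.
Service A against Originals: payoffs 6, 9, 1, 8 → best response Licensed.
Service A against Licensed: payoffs 6, 5, 9, 1 → best response Sports.
Service A against Sports: payoffs 0, 2, 3, 9 → best response News.
Service A against News: payoffs 3, 2, 8, 4 → best response Sports.
Service A against Bundled: payoffs 7, 3, 2, 9 → best response News.
Service B against Originals: payoffs 4, 1, 7, 6, 0 → best response Sports.
Service B against Licensed: payoffs 2, 7, 8, 5, 9 → best response Bundled.
Service B against Sports: payoffs 2, 3, 1, 4, 6 → best response Bundled.
Service B against News: payoffs 8, 5, 4, 9, 3 → best response News.
No profile is a mutual best response for all players.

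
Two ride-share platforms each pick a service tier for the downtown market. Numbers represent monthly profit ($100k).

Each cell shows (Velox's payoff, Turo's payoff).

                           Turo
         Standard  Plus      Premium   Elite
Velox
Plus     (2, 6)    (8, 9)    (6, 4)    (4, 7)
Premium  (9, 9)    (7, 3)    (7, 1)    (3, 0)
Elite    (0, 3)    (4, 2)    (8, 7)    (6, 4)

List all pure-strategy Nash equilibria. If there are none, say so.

(Plus, Standard): Velox can switch to Premium (2 → 9). Not NE.
(Plus, Plus): Velox gets 8, best alternative 7; Turo gets 9, best alternative 7. No profitable deviation — NE.
(Plus, Premium): Velox can switch to Premium (6 → 7). Not NE.
(Plus, Elite): Velox can switch to Elite (4 → 6). Not NE.
(Premium, Standard): Velox gets 9, best alternative 2; Turo gets 9, best alternative 3. No profitable deviation — NE.
(Premium, Plus): Velox can switch to Plus (7 → 8). Not NE.
(Premium, Premium): Velox can switch to Elite (7 → 8). Not NE.
(Premium, Elite): Velox can switch to Plus (3 → 4). Not NE.
(Elite, Standard): Velox can switch to Plus (0 → 2). Not NE.
(Elite, Plus): Velox can switch to Plus (4 → 8). Not NE.
(Elite, Premium): Velox gets 8, best alternative 7; Turo gets 7, best alternative 4. No profitable deviation — NE.
(Elite, Elite): Turo can switch to Premium (4 → 7). Not NE.

(Plus, Plus) and (Premium, Standard) and (Elite, Premium)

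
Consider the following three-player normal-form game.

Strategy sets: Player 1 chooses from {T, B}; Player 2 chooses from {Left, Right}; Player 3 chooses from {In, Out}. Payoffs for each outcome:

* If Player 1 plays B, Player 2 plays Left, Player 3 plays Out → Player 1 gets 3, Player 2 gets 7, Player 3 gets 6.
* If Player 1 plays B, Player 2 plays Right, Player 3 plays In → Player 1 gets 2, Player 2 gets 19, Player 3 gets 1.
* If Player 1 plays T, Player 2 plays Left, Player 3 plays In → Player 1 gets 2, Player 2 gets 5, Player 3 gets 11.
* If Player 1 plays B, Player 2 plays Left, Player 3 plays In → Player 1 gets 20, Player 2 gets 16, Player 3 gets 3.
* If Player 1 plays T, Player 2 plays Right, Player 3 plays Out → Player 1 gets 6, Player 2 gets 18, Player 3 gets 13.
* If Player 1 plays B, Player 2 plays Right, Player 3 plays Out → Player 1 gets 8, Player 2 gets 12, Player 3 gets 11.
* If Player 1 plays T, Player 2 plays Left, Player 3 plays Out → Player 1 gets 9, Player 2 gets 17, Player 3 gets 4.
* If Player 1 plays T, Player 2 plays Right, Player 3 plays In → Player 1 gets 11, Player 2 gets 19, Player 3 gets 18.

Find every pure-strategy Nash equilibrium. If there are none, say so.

The pure Nash equilibria are (T, Right, In); (B, Right, Out).

Player 1 against (Left, In): payoffs 2, 20 → best response B.
Player 1 against (Left, Out): payoffs 9, 3 → best response T.
Player 1 against (Right, In): payoffs 11, 2 → best response T.
Player 1 against (Right, Out): payoffs 6, 8 → best response B.
Player 2 against (T, In): payoffs 5, 19 → best response Right.
Player 2 against (T, Out): payoffs 17, 18 → best response Right.
Player 2 against (B, In): payoffs 16, 19 → best response Right.
Player 2 against (B, Out): payoffs 7, 12 → best response Right.
Player 3 against (T, Left): payoffs 11, 4 → best response In.
Player 3 against (T, Right): payoffs 18, 13 → best response In.
Player 3 against (B, Left): payoffs 3, 6 → best response Out.
Player 3 against (B, Right): payoffs 1, 11 → best response Out.
Mutual best responses: (T, Right, In); (B, Right, Out).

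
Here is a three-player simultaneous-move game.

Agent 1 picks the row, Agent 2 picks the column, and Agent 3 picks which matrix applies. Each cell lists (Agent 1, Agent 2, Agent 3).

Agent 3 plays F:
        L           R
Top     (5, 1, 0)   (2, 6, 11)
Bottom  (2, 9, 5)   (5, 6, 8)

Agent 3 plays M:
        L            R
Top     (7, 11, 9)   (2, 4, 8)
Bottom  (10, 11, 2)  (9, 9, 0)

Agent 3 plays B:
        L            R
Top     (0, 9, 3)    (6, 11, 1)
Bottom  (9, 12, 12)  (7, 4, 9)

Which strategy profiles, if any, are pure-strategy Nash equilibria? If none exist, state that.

Agent 1 against (L, F): payoffs 5, 2 → best response Top.
Agent 1 against (L, M): payoffs 7, 10 → best response Bottom.
Agent 1 against (L, B): payoffs 0, 9 → best response Bottom.
Agent 1 against (R, F): payoffs 2, 5 → best response Bottom.
Agent 1 against (R, M): payoffs 2, 9 → best response Bottom.
Agent 1 against (R, B): payoffs 6, 7 → best response Bottom.
Agent 2 against (Top, F): payoffs 1, 6 → best response R.
Agent 2 against (Top, M): payoffs 11, 4 → best response L.
Agent 2 against (Top, B): payoffs 9, 11 → best response R.
Agent 2 against (Bottom, F): payoffs 9, 6 → best response L.
Agent 2 against (Bottom, M): payoffs 11, 9 → best response L.
Agent 2 against (Bottom, B): payoffs 12, 4 → best response L.
Agent 3 against (Top, L): payoffs 0, 9, 3 → best response M.
Agent 3 against (Top, R): payoffs 11, 8, 1 → best response F.
Agent 3 against (Bottom, L): payoffs 5, 2, 12 → best response B.
Agent 3 against (Bottom, R): payoffs 8, 0, 9 → best response B.
Mutual best responses: (Bottom, L, B).

(Bottom, L, B)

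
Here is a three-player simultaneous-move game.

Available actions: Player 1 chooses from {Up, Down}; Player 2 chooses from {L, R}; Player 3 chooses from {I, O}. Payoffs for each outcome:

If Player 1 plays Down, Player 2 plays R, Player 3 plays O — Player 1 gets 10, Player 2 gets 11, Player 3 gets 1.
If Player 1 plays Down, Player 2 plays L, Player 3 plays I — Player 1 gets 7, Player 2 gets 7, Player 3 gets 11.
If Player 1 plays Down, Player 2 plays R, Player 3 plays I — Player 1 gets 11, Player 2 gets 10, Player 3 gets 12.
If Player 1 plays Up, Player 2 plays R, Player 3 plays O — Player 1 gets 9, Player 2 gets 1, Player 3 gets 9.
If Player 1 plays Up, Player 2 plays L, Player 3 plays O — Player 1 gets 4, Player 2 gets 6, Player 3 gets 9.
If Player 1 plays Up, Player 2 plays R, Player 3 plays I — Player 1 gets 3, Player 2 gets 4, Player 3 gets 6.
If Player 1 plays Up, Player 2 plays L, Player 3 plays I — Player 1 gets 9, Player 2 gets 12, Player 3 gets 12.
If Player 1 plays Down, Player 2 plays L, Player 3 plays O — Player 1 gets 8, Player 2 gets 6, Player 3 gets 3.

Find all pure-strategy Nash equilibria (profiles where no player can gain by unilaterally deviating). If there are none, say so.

(Up, L, I) and (Down, R, I)

(Up, L, I): Player 1 gets 9, best alternative 7; Player 2 gets 12, best alternative 4; Player 3 gets 12, best alternative 9. No profitable deviation — NE.
(Up, L, O): Player 1 can switch to Down (4 → 8). Not NE.
(Up, R, I): Player 1 can switch to Down (3 → 11). Not NE.
(Up, R, O): Player 1 can switch to Down (9 → 10). Not NE.
(Down, L, I): Player 1 can switch to Up (7 → 9). Not NE.
(Down, L, O): Player 2 can switch to R (6 → 11). Not NE.
(Down, R, I): Player 1 gets 11, best alternative 3; Player 2 gets 10, best alternative 7; Player 3 gets 12, best alternative 1. No profitable deviation — NE.
(Down, R, O): Player 3 can switch to I (1 → 12). Not NE.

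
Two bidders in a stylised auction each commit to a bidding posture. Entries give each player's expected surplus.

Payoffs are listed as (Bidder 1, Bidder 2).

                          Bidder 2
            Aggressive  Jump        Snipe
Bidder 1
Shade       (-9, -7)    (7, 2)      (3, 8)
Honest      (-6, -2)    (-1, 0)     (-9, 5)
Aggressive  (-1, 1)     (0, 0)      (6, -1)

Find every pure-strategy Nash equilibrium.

Pure NE: (Aggressive, Aggressive)

Bidder 1 against Aggressive: payoffs -9, -6, -1 → best response Aggressive.
Bidder 1 against Jump: payoffs 7, -1, 0 → best response Shade.
Bidder 1 against Snipe: payoffs 3, -9, 6 → best response Aggressive.
Bidder 2 against Shade: payoffs -7, 2, 8 → best response Snipe.
Bidder 2 against Honest: payoffs -2, 0, 5 → best response Snipe.
Bidder 2 against Aggressive: payoffs 1, 0, -1 → best response Aggressive.
Mutual best responses: (Aggressive, Aggressive).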